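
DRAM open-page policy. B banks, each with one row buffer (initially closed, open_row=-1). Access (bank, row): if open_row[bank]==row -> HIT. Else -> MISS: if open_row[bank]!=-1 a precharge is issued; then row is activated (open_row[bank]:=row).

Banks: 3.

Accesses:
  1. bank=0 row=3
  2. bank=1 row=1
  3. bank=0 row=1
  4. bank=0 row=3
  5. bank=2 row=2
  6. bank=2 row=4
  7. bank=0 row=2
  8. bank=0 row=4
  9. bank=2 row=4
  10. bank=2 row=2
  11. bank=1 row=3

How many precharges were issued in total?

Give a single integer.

Answer: 7

Derivation:
Acc 1: bank0 row3 -> MISS (open row3); precharges=0
Acc 2: bank1 row1 -> MISS (open row1); precharges=0
Acc 3: bank0 row1 -> MISS (open row1); precharges=1
Acc 4: bank0 row3 -> MISS (open row3); precharges=2
Acc 5: bank2 row2 -> MISS (open row2); precharges=2
Acc 6: bank2 row4 -> MISS (open row4); precharges=3
Acc 7: bank0 row2 -> MISS (open row2); precharges=4
Acc 8: bank0 row4 -> MISS (open row4); precharges=5
Acc 9: bank2 row4 -> HIT
Acc 10: bank2 row2 -> MISS (open row2); precharges=6
Acc 11: bank1 row3 -> MISS (open row3); precharges=7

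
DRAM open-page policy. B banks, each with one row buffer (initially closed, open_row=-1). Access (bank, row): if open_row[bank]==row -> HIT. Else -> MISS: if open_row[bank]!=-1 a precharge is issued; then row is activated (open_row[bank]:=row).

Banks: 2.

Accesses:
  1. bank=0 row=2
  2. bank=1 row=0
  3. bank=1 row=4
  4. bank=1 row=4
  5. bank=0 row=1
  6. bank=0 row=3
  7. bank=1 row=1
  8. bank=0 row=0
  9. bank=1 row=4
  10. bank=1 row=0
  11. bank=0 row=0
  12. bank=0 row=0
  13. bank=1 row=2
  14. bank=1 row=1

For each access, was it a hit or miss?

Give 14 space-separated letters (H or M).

Acc 1: bank0 row2 -> MISS (open row2); precharges=0
Acc 2: bank1 row0 -> MISS (open row0); precharges=0
Acc 3: bank1 row4 -> MISS (open row4); precharges=1
Acc 4: bank1 row4 -> HIT
Acc 5: bank0 row1 -> MISS (open row1); precharges=2
Acc 6: bank0 row3 -> MISS (open row3); precharges=3
Acc 7: bank1 row1 -> MISS (open row1); precharges=4
Acc 8: bank0 row0 -> MISS (open row0); precharges=5
Acc 9: bank1 row4 -> MISS (open row4); precharges=6
Acc 10: bank1 row0 -> MISS (open row0); precharges=7
Acc 11: bank0 row0 -> HIT
Acc 12: bank0 row0 -> HIT
Acc 13: bank1 row2 -> MISS (open row2); precharges=8
Acc 14: bank1 row1 -> MISS (open row1); precharges=9

Answer: M M M H M M M M M M H H M M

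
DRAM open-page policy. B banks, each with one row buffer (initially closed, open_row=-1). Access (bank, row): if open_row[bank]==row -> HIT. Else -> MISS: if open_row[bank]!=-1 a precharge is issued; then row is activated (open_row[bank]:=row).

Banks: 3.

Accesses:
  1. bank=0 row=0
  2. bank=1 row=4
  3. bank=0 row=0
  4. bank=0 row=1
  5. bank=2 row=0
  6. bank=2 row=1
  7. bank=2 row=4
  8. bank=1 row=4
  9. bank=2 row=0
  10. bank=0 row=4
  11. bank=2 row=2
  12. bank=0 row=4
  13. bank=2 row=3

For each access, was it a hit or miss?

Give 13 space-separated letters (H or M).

Acc 1: bank0 row0 -> MISS (open row0); precharges=0
Acc 2: bank1 row4 -> MISS (open row4); precharges=0
Acc 3: bank0 row0 -> HIT
Acc 4: bank0 row1 -> MISS (open row1); precharges=1
Acc 5: bank2 row0 -> MISS (open row0); precharges=1
Acc 6: bank2 row1 -> MISS (open row1); precharges=2
Acc 7: bank2 row4 -> MISS (open row4); precharges=3
Acc 8: bank1 row4 -> HIT
Acc 9: bank2 row0 -> MISS (open row0); precharges=4
Acc 10: bank0 row4 -> MISS (open row4); precharges=5
Acc 11: bank2 row2 -> MISS (open row2); precharges=6
Acc 12: bank0 row4 -> HIT
Acc 13: bank2 row3 -> MISS (open row3); precharges=7

Answer: M M H M M M M H M M M H M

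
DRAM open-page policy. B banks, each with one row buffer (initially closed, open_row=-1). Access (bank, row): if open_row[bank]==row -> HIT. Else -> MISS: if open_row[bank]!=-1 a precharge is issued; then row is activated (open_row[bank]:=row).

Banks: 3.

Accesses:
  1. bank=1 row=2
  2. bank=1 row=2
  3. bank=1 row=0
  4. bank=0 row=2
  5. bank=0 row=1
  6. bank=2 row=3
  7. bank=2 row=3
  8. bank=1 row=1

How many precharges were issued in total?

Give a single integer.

Answer: 3

Derivation:
Acc 1: bank1 row2 -> MISS (open row2); precharges=0
Acc 2: bank1 row2 -> HIT
Acc 3: bank1 row0 -> MISS (open row0); precharges=1
Acc 4: bank0 row2 -> MISS (open row2); precharges=1
Acc 5: bank0 row1 -> MISS (open row1); precharges=2
Acc 6: bank2 row3 -> MISS (open row3); precharges=2
Acc 7: bank2 row3 -> HIT
Acc 8: bank1 row1 -> MISS (open row1); precharges=3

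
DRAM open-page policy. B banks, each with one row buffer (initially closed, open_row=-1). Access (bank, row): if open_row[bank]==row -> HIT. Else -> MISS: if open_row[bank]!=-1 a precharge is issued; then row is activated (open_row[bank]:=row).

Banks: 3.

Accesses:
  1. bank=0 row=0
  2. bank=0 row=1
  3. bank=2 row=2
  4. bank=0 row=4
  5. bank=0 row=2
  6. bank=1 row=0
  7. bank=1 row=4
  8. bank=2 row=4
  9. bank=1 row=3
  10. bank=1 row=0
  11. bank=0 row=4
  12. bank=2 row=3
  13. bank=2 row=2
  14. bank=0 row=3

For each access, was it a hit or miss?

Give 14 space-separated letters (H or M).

Answer: M M M M M M M M M M M M M M

Derivation:
Acc 1: bank0 row0 -> MISS (open row0); precharges=0
Acc 2: bank0 row1 -> MISS (open row1); precharges=1
Acc 3: bank2 row2 -> MISS (open row2); precharges=1
Acc 4: bank0 row4 -> MISS (open row4); precharges=2
Acc 5: bank0 row2 -> MISS (open row2); precharges=3
Acc 6: bank1 row0 -> MISS (open row0); precharges=3
Acc 7: bank1 row4 -> MISS (open row4); precharges=4
Acc 8: bank2 row4 -> MISS (open row4); precharges=5
Acc 9: bank1 row3 -> MISS (open row3); precharges=6
Acc 10: bank1 row0 -> MISS (open row0); precharges=7
Acc 11: bank0 row4 -> MISS (open row4); precharges=8
Acc 12: bank2 row3 -> MISS (open row3); precharges=9
Acc 13: bank2 row2 -> MISS (open row2); precharges=10
Acc 14: bank0 row3 -> MISS (open row3); precharges=11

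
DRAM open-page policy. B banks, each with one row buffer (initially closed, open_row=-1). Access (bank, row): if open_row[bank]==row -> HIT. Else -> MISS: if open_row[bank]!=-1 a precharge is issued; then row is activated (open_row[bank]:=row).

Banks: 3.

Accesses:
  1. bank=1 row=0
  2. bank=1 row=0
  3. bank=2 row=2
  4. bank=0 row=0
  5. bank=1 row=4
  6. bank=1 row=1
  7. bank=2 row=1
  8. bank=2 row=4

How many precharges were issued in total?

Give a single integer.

Acc 1: bank1 row0 -> MISS (open row0); precharges=0
Acc 2: bank1 row0 -> HIT
Acc 3: bank2 row2 -> MISS (open row2); precharges=0
Acc 4: bank0 row0 -> MISS (open row0); precharges=0
Acc 5: bank1 row4 -> MISS (open row4); precharges=1
Acc 6: bank1 row1 -> MISS (open row1); precharges=2
Acc 7: bank2 row1 -> MISS (open row1); precharges=3
Acc 8: bank2 row4 -> MISS (open row4); precharges=4

Answer: 4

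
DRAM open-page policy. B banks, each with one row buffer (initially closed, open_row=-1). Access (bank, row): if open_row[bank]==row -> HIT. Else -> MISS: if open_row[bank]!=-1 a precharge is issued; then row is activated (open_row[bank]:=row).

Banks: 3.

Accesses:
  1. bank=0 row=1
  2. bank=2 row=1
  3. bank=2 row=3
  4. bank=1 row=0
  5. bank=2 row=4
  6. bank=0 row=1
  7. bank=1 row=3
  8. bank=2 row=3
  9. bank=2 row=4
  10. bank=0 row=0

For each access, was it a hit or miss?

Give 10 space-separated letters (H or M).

Acc 1: bank0 row1 -> MISS (open row1); precharges=0
Acc 2: bank2 row1 -> MISS (open row1); precharges=0
Acc 3: bank2 row3 -> MISS (open row3); precharges=1
Acc 4: bank1 row0 -> MISS (open row0); precharges=1
Acc 5: bank2 row4 -> MISS (open row4); precharges=2
Acc 6: bank0 row1 -> HIT
Acc 7: bank1 row3 -> MISS (open row3); precharges=3
Acc 8: bank2 row3 -> MISS (open row3); precharges=4
Acc 9: bank2 row4 -> MISS (open row4); precharges=5
Acc 10: bank0 row0 -> MISS (open row0); precharges=6

Answer: M M M M M H M M M M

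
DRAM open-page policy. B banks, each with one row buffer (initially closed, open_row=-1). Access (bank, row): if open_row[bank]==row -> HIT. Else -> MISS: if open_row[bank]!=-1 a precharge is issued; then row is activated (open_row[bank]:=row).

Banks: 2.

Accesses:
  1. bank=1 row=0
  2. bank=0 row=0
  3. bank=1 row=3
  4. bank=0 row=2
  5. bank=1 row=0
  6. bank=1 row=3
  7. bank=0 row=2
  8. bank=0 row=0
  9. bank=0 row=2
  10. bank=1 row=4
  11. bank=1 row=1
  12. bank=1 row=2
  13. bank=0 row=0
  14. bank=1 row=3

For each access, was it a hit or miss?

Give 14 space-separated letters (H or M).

Answer: M M M M M M H M M M M M M M

Derivation:
Acc 1: bank1 row0 -> MISS (open row0); precharges=0
Acc 2: bank0 row0 -> MISS (open row0); precharges=0
Acc 3: bank1 row3 -> MISS (open row3); precharges=1
Acc 4: bank0 row2 -> MISS (open row2); precharges=2
Acc 5: bank1 row0 -> MISS (open row0); precharges=3
Acc 6: bank1 row3 -> MISS (open row3); precharges=4
Acc 7: bank0 row2 -> HIT
Acc 8: bank0 row0 -> MISS (open row0); precharges=5
Acc 9: bank0 row2 -> MISS (open row2); precharges=6
Acc 10: bank1 row4 -> MISS (open row4); precharges=7
Acc 11: bank1 row1 -> MISS (open row1); precharges=8
Acc 12: bank1 row2 -> MISS (open row2); precharges=9
Acc 13: bank0 row0 -> MISS (open row0); precharges=10
Acc 14: bank1 row3 -> MISS (open row3); precharges=11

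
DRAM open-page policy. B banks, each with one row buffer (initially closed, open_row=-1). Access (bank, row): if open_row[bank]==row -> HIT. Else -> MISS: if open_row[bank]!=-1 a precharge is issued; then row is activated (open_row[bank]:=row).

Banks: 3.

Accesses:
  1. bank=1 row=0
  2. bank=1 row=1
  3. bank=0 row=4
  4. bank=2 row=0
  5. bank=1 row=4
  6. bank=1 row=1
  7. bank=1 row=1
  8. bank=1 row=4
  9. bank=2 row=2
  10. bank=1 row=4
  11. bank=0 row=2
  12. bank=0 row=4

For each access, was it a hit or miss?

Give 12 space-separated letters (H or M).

Acc 1: bank1 row0 -> MISS (open row0); precharges=0
Acc 2: bank1 row1 -> MISS (open row1); precharges=1
Acc 3: bank0 row4 -> MISS (open row4); precharges=1
Acc 4: bank2 row0 -> MISS (open row0); precharges=1
Acc 5: bank1 row4 -> MISS (open row4); precharges=2
Acc 6: bank1 row1 -> MISS (open row1); precharges=3
Acc 7: bank1 row1 -> HIT
Acc 8: bank1 row4 -> MISS (open row4); precharges=4
Acc 9: bank2 row2 -> MISS (open row2); precharges=5
Acc 10: bank1 row4 -> HIT
Acc 11: bank0 row2 -> MISS (open row2); precharges=6
Acc 12: bank0 row4 -> MISS (open row4); precharges=7

Answer: M M M M M M H M M H M M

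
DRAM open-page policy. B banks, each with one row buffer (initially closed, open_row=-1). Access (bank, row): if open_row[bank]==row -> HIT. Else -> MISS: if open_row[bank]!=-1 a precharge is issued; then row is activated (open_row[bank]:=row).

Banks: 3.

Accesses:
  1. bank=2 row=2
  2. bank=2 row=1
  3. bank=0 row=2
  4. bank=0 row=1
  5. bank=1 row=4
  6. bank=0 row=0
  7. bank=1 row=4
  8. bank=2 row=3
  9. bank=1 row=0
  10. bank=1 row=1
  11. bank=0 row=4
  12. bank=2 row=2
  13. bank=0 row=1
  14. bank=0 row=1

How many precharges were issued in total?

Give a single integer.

Acc 1: bank2 row2 -> MISS (open row2); precharges=0
Acc 2: bank2 row1 -> MISS (open row1); precharges=1
Acc 3: bank0 row2 -> MISS (open row2); precharges=1
Acc 4: bank0 row1 -> MISS (open row1); precharges=2
Acc 5: bank1 row4 -> MISS (open row4); precharges=2
Acc 6: bank0 row0 -> MISS (open row0); precharges=3
Acc 7: bank1 row4 -> HIT
Acc 8: bank2 row3 -> MISS (open row3); precharges=4
Acc 9: bank1 row0 -> MISS (open row0); precharges=5
Acc 10: bank1 row1 -> MISS (open row1); precharges=6
Acc 11: bank0 row4 -> MISS (open row4); precharges=7
Acc 12: bank2 row2 -> MISS (open row2); precharges=8
Acc 13: bank0 row1 -> MISS (open row1); precharges=9
Acc 14: bank0 row1 -> HIT

Answer: 9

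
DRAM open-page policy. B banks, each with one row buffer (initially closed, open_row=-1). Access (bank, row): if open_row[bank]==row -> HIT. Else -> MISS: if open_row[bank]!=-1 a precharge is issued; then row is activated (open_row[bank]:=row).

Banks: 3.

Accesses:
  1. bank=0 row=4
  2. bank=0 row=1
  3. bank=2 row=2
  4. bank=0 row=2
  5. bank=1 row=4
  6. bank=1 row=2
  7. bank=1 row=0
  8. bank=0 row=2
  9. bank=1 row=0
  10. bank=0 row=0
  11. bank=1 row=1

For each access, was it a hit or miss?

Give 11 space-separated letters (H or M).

Acc 1: bank0 row4 -> MISS (open row4); precharges=0
Acc 2: bank0 row1 -> MISS (open row1); precharges=1
Acc 3: bank2 row2 -> MISS (open row2); precharges=1
Acc 4: bank0 row2 -> MISS (open row2); precharges=2
Acc 5: bank1 row4 -> MISS (open row4); precharges=2
Acc 6: bank1 row2 -> MISS (open row2); precharges=3
Acc 7: bank1 row0 -> MISS (open row0); precharges=4
Acc 8: bank0 row2 -> HIT
Acc 9: bank1 row0 -> HIT
Acc 10: bank0 row0 -> MISS (open row0); precharges=5
Acc 11: bank1 row1 -> MISS (open row1); precharges=6

Answer: M M M M M M M H H M M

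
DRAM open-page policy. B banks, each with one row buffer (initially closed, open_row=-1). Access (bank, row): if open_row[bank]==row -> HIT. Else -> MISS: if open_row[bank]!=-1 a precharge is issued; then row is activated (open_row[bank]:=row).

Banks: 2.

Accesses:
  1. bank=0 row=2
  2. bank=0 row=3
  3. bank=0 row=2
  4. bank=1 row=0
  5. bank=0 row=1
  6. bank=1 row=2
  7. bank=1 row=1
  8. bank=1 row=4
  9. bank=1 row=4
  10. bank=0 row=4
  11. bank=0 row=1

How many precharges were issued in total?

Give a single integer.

Answer: 8

Derivation:
Acc 1: bank0 row2 -> MISS (open row2); precharges=0
Acc 2: bank0 row3 -> MISS (open row3); precharges=1
Acc 3: bank0 row2 -> MISS (open row2); precharges=2
Acc 4: bank1 row0 -> MISS (open row0); precharges=2
Acc 5: bank0 row1 -> MISS (open row1); precharges=3
Acc 6: bank1 row2 -> MISS (open row2); precharges=4
Acc 7: bank1 row1 -> MISS (open row1); precharges=5
Acc 8: bank1 row4 -> MISS (open row4); precharges=6
Acc 9: bank1 row4 -> HIT
Acc 10: bank0 row4 -> MISS (open row4); precharges=7
Acc 11: bank0 row1 -> MISS (open row1); precharges=8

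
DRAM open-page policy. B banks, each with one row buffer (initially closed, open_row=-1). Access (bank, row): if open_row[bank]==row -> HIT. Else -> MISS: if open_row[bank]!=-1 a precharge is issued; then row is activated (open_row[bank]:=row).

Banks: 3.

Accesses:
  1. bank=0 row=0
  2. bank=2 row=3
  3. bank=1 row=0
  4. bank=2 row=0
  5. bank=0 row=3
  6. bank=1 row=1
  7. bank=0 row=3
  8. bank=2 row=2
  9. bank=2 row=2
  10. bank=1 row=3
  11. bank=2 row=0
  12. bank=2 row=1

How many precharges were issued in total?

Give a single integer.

Acc 1: bank0 row0 -> MISS (open row0); precharges=0
Acc 2: bank2 row3 -> MISS (open row3); precharges=0
Acc 3: bank1 row0 -> MISS (open row0); precharges=0
Acc 4: bank2 row0 -> MISS (open row0); precharges=1
Acc 5: bank0 row3 -> MISS (open row3); precharges=2
Acc 6: bank1 row1 -> MISS (open row1); precharges=3
Acc 7: bank0 row3 -> HIT
Acc 8: bank2 row2 -> MISS (open row2); precharges=4
Acc 9: bank2 row2 -> HIT
Acc 10: bank1 row3 -> MISS (open row3); precharges=5
Acc 11: bank2 row0 -> MISS (open row0); precharges=6
Acc 12: bank2 row1 -> MISS (open row1); precharges=7

Answer: 7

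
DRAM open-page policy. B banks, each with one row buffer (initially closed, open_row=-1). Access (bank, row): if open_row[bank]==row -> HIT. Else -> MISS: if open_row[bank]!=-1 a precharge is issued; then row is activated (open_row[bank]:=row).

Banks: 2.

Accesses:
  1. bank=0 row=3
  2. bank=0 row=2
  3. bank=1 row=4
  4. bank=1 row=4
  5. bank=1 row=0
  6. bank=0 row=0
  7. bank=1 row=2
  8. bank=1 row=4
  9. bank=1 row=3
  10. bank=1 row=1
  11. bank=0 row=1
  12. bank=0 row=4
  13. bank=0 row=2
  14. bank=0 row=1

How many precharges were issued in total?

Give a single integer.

Answer: 11

Derivation:
Acc 1: bank0 row3 -> MISS (open row3); precharges=0
Acc 2: bank0 row2 -> MISS (open row2); precharges=1
Acc 3: bank1 row4 -> MISS (open row4); precharges=1
Acc 4: bank1 row4 -> HIT
Acc 5: bank1 row0 -> MISS (open row0); precharges=2
Acc 6: bank0 row0 -> MISS (open row0); precharges=3
Acc 7: bank1 row2 -> MISS (open row2); precharges=4
Acc 8: bank1 row4 -> MISS (open row4); precharges=5
Acc 9: bank1 row3 -> MISS (open row3); precharges=6
Acc 10: bank1 row1 -> MISS (open row1); precharges=7
Acc 11: bank0 row1 -> MISS (open row1); precharges=8
Acc 12: bank0 row4 -> MISS (open row4); precharges=9
Acc 13: bank0 row2 -> MISS (open row2); precharges=10
Acc 14: bank0 row1 -> MISS (open row1); precharges=11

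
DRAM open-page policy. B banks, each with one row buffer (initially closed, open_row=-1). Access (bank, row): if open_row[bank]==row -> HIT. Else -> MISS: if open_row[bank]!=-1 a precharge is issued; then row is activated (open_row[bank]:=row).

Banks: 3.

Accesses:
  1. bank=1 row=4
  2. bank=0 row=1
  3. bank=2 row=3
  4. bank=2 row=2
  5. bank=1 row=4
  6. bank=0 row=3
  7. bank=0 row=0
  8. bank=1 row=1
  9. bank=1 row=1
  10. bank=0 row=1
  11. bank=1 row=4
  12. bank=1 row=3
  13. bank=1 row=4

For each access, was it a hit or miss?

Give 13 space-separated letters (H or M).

Acc 1: bank1 row4 -> MISS (open row4); precharges=0
Acc 2: bank0 row1 -> MISS (open row1); precharges=0
Acc 3: bank2 row3 -> MISS (open row3); precharges=0
Acc 4: bank2 row2 -> MISS (open row2); precharges=1
Acc 5: bank1 row4 -> HIT
Acc 6: bank0 row3 -> MISS (open row3); precharges=2
Acc 7: bank0 row0 -> MISS (open row0); precharges=3
Acc 8: bank1 row1 -> MISS (open row1); precharges=4
Acc 9: bank1 row1 -> HIT
Acc 10: bank0 row1 -> MISS (open row1); precharges=5
Acc 11: bank1 row4 -> MISS (open row4); precharges=6
Acc 12: bank1 row3 -> MISS (open row3); precharges=7
Acc 13: bank1 row4 -> MISS (open row4); precharges=8

Answer: M M M M H M M M H M M M M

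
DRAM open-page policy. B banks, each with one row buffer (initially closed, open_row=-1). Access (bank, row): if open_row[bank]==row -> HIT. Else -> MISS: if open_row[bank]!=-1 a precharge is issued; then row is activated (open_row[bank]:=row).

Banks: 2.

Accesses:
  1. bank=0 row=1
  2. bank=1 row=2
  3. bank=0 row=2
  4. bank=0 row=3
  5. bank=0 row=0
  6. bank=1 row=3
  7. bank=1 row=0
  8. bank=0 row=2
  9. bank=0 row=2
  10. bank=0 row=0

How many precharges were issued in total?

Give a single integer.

Acc 1: bank0 row1 -> MISS (open row1); precharges=0
Acc 2: bank1 row2 -> MISS (open row2); precharges=0
Acc 3: bank0 row2 -> MISS (open row2); precharges=1
Acc 4: bank0 row3 -> MISS (open row3); precharges=2
Acc 5: bank0 row0 -> MISS (open row0); precharges=3
Acc 6: bank1 row3 -> MISS (open row3); precharges=4
Acc 7: bank1 row0 -> MISS (open row0); precharges=5
Acc 8: bank0 row2 -> MISS (open row2); precharges=6
Acc 9: bank0 row2 -> HIT
Acc 10: bank0 row0 -> MISS (open row0); precharges=7

Answer: 7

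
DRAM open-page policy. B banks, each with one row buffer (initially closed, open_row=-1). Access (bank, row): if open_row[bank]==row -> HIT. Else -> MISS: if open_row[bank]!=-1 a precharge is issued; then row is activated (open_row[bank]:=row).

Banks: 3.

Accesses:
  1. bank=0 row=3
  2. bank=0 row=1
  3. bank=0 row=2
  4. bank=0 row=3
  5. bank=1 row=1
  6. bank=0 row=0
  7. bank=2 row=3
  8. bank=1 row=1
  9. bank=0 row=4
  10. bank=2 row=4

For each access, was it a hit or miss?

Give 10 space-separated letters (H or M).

Answer: M M M M M M M H M M

Derivation:
Acc 1: bank0 row3 -> MISS (open row3); precharges=0
Acc 2: bank0 row1 -> MISS (open row1); precharges=1
Acc 3: bank0 row2 -> MISS (open row2); precharges=2
Acc 4: bank0 row3 -> MISS (open row3); precharges=3
Acc 5: bank1 row1 -> MISS (open row1); precharges=3
Acc 6: bank0 row0 -> MISS (open row0); precharges=4
Acc 7: bank2 row3 -> MISS (open row3); precharges=4
Acc 8: bank1 row1 -> HIT
Acc 9: bank0 row4 -> MISS (open row4); precharges=5
Acc 10: bank2 row4 -> MISS (open row4); precharges=6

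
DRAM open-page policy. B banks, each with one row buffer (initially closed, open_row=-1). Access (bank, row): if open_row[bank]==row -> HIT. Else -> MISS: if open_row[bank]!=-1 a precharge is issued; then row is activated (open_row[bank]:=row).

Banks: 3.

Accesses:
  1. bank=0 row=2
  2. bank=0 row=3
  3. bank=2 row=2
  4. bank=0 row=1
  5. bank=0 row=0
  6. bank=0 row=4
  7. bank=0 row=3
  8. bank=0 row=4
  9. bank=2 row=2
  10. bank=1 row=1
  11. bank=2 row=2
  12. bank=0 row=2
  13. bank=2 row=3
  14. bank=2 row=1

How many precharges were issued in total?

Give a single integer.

Answer: 9

Derivation:
Acc 1: bank0 row2 -> MISS (open row2); precharges=0
Acc 2: bank0 row3 -> MISS (open row3); precharges=1
Acc 3: bank2 row2 -> MISS (open row2); precharges=1
Acc 4: bank0 row1 -> MISS (open row1); precharges=2
Acc 5: bank0 row0 -> MISS (open row0); precharges=3
Acc 6: bank0 row4 -> MISS (open row4); precharges=4
Acc 7: bank0 row3 -> MISS (open row3); precharges=5
Acc 8: bank0 row4 -> MISS (open row4); precharges=6
Acc 9: bank2 row2 -> HIT
Acc 10: bank1 row1 -> MISS (open row1); precharges=6
Acc 11: bank2 row2 -> HIT
Acc 12: bank0 row2 -> MISS (open row2); precharges=7
Acc 13: bank2 row3 -> MISS (open row3); precharges=8
Acc 14: bank2 row1 -> MISS (open row1); precharges=9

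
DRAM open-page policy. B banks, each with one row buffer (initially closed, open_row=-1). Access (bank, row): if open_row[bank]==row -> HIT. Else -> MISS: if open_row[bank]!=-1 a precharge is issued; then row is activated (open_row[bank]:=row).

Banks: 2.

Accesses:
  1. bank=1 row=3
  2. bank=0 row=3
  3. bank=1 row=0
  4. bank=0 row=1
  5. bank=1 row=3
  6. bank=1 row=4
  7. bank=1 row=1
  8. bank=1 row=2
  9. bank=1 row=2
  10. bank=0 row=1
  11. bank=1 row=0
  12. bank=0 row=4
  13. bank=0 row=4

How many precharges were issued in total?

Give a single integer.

Acc 1: bank1 row3 -> MISS (open row3); precharges=0
Acc 2: bank0 row3 -> MISS (open row3); precharges=0
Acc 3: bank1 row0 -> MISS (open row0); precharges=1
Acc 4: bank0 row1 -> MISS (open row1); precharges=2
Acc 5: bank1 row3 -> MISS (open row3); precharges=3
Acc 6: bank1 row4 -> MISS (open row4); precharges=4
Acc 7: bank1 row1 -> MISS (open row1); precharges=5
Acc 8: bank1 row2 -> MISS (open row2); precharges=6
Acc 9: bank1 row2 -> HIT
Acc 10: bank0 row1 -> HIT
Acc 11: bank1 row0 -> MISS (open row0); precharges=7
Acc 12: bank0 row4 -> MISS (open row4); precharges=8
Acc 13: bank0 row4 -> HIT

Answer: 8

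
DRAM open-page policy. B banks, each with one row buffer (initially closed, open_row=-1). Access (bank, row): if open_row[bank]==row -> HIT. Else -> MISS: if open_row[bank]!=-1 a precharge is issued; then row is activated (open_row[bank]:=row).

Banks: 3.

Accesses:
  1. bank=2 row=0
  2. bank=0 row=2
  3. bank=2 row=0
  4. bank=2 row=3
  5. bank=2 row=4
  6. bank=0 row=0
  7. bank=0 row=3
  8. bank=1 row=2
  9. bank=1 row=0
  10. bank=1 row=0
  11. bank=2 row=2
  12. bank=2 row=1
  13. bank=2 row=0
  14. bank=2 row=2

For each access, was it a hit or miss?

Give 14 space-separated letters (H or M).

Answer: M M H M M M M M M H M M M M

Derivation:
Acc 1: bank2 row0 -> MISS (open row0); precharges=0
Acc 2: bank0 row2 -> MISS (open row2); precharges=0
Acc 3: bank2 row0 -> HIT
Acc 4: bank2 row3 -> MISS (open row3); precharges=1
Acc 5: bank2 row4 -> MISS (open row4); precharges=2
Acc 6: bank0 row0 -> MISS (open row0); precharges=3
Acc 7: bank0 row3 -> MISS (open row3); precharges=4
Acc 8: bank1 row2 -> MISS (open row2); precharges=4
Acc 9: bank1 row0 -> MISS (open row0); precharges=5
Acc 10: bank1 row0 -> HIT
Acc 11: bank2 row2 -> MISS (open row2); precharges=6
Acc 12: bank2 row1 -> MISS (open row1); precharges=7
Acc 13: bank2 row0 -> MISS (open row0); precharges=8
Acc 14: bank2 row2 -> MISS (open row2); precharges=9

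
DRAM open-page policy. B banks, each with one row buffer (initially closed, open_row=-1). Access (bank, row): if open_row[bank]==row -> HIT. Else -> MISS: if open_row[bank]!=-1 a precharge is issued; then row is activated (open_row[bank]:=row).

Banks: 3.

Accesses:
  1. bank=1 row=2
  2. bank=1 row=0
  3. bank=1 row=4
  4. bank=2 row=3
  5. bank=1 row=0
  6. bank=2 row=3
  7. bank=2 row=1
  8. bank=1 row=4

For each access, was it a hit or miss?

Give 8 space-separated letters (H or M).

Answer: M M M M M H M M

Derivation:
Acc 1: bank1 row2 -> MISS (open row2); precharges=0
Acc 2: bank1 row0 -> MISS (open row0); precharges=1
Acc 3: bank1 row4 -> MISS (open row4); precharges=2
Acc 4: bank2 row3 -> MISS (open row3); precharges=2
Acc 5: bank1 row0 -> MISS (open row0); precharges=3
Acc 6: bank2 row3 -> HIT
Acc 7: bank2 row1 -> MISS (open row1); precharges=4
Acc 8: bank1 row4 -> MISS (open row4); precharges=5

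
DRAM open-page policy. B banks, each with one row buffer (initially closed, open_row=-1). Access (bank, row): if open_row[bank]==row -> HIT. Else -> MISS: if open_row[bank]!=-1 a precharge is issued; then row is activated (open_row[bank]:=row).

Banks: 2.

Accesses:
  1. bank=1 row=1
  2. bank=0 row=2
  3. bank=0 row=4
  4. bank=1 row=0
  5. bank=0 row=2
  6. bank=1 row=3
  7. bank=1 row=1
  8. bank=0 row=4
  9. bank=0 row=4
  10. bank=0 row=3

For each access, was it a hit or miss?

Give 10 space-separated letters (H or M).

Acc 1: bank1 row1 -> MISS (open row1); precharges=0
Acc 2: bank0 row2 -> MISS (open row2); precharges=0
Acc 3: bank0 row4 -> MISS (open row4); precharges=1
Acc 4: bank1 row0 -> MISS (open row0); precharges=2
Acc 5: bank0 row2 -> MISS (open row2); precharges=3
Acc 6: bank1 row3 -> MISS (open row3); precharges=4
Acc 7: bank1 row1 -> MISS (open row1); precharges=5
Acc 8: bank0 row4 -> MISS (open row4); precharges=6
Acc 9: bank0 row4 -> HIT
Acc 10: bank0 row3 -> MISS (open row3); precharges=7

Answer: M M M M M M M M H M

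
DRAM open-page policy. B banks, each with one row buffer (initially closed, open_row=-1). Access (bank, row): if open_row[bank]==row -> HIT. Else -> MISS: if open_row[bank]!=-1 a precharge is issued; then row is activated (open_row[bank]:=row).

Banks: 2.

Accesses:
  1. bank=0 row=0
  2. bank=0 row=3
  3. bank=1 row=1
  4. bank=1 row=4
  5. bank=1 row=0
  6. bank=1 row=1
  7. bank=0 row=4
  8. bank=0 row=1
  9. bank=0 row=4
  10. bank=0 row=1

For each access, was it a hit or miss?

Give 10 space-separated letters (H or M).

Answer: M M M M M M M M M M

Derivation:
Acc 1: bank0 row0 -> MISS (open row0); precharges=0
Acc 2: bank0 row3 -> MISS (open row3); precharges=1
Acc 3: bank1 row1 -> MISS (open row1); precharges=1
Acc 4: bank1 row4 -> MISS (open row4); precharges=2
Acc 5: bank1 row0 -> MISS (open row0); precharges=3
Acc 6: bank1 row1 -> MISS (open row1); precharges=4
Acc 7: bank0 row4 -> MISS (open row4); precharges=5
Acc 8: bank0 row1 -> MISS (open row1); precharges=6
Acc 9: bank0 row4 -> MISS (open row4); precharges=7
Acc 10: bank0 row1 -> MISS (open row1); precharges=8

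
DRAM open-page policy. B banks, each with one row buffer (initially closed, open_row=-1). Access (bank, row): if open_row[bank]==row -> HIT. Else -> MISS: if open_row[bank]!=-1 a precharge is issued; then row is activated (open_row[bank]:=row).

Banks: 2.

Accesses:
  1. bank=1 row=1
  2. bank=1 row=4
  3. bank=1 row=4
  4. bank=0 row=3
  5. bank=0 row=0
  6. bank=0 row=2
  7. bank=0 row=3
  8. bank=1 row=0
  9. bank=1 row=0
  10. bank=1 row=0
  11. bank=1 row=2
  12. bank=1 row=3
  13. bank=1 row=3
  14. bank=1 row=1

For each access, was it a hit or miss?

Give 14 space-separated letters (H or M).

Answer: M M H M M M M M H H M M H M

Derivation:
Acc 1: bank1 row1 -> MISS (open row1); precharges=0
Acc 2: bank1 row4 -> MISS (open row4); precharges=1
Acc 3: bank1 row4 -> HIT
Acc 4: bank0 row3 -> MISS (open row3); precharges=1
Acc 5: bank0 row0 -> MISS (open row0); precharges=2
Acc 6: bank0 row2 -> MISS (open row2); precharges=3
Acc 7: bank0 row3 -> MISS (open row3); precharges=4
Acc 8: bank1 row0 -> MISS (open row0); precharges=5
Acc 9: bank1 row0 -> HIT
Acc 10: bank1 row0 -> HIT
Acc 11: bank1 row2 -> MISS (open row2); precharges=6
Acc 12: bank1 row3 -> MISS (open row3); precharges=7
Acc 13: bank1 row3 -> HIT
Acc 14: bank1 row1 -> MISS (open row1); precharges=8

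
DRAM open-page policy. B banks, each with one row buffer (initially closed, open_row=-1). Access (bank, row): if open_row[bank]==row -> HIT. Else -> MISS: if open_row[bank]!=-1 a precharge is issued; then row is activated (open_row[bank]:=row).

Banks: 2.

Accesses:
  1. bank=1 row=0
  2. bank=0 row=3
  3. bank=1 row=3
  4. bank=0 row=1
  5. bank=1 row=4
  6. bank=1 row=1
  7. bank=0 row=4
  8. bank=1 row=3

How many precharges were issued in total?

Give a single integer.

Answer: 6

Derivation:
Acc 1: bank1 row0 -> MISS (open row0); precharges=0
Acc 2: bank0 row3 -> MISS (open row3); precharges=0
Acc 3: bank1 row3 -> MISS (open row3); precharges=1
Acc 4: bank0 row1 -> MISS (open row1); precharges=2
Acc 5: bank1 row4 -> MISS (open row4); precharges=3
Acc 6: bank1 row1 -> MISS (open row1); precharges=4
Acc 7: bank0 row4 -> MISS (open row4); precharges=5
Acc 8: bank1 row3 -> MISS (open row3); precharges=6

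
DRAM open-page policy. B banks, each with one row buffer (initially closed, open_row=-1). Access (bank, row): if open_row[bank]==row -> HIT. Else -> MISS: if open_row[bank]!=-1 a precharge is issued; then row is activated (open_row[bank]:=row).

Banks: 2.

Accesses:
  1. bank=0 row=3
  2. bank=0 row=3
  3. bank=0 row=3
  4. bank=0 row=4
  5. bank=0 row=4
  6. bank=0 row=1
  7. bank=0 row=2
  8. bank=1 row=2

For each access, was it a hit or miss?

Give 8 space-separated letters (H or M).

Acc 1: bank0 row3 -> MISS (open row3); precharges=0
Acc 2: bank0 row3 -> HIT
Acc 3: bank0 row3 -> HIT
Acc 4: bank0 row4 -> MISS (open row4); precharges=1
Acc 5: bank0 row4 -> HIT
Acc 6: bank0 row1 -> MISS (open row1); precharges=2
Acc 7: bank0 row2 -> MISS (open row2); precharges=3
Acc 8: bank1 row2 -> MISS (open row2); precharges=3

Answer: M H H M H M M M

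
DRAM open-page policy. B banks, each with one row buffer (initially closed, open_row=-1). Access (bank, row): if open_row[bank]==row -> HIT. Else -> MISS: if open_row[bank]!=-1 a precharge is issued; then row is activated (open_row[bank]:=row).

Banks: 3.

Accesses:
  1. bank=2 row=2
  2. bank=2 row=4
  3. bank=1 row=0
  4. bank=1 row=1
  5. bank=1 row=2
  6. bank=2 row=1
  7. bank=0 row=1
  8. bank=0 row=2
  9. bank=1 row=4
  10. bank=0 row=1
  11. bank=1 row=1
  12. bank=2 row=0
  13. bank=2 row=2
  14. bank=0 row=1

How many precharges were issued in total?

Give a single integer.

Answer: 10

Derivation:
Acc 1: bank2 row2 -> MISS (open row2); precharges=0
Acc 2: bank2 row4 -> MISS (open row4); precharges=1
Acc 3: bank1 row0 -> MISS (open row0); precharges=1
Acc 4: bank1 row1 -> MISS (open row1); precharges=2
Acc 5: bank1 row2 -> MISS (open row2); precharges=3
Acc 6: bank2 row1 -> MISS (open row1); precharges=4
Acc 7: bank0 row1 -> MISS (open row1); precharges=4
Acc 8: bank0 row2 -> MISS (open row2); precharges=5
Acc 9: bank1 row4 -> MISS (open row4); precharges=6
Acc 10: bank0 row1 -> MISS (open row1); precharges=7
Acc 11: bank1 row1 -> MISS (open row1); precharges=8
Acc 12: bank2 row0 -> MISS (open row0); precharges=9
Acc 13: bank2 row2 -> MISS (open row2); precharges=10
Acc 14: bank0 row1 -> HIT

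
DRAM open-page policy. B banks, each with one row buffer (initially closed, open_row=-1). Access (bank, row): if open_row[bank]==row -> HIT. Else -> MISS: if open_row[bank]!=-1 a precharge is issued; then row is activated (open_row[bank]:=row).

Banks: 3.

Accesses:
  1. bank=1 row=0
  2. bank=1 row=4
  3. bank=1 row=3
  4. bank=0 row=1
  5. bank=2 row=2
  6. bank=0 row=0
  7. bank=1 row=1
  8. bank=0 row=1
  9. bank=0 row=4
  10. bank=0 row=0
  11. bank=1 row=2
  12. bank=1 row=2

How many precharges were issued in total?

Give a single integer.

Answer: 8

Derivation:
Acc 1: bank1 row0 -> MISS (open row0); precharges=0
Acc 2: bank1 row4 -> MISS (open row4); precharges=1
Acc 3: bank1 row3 -> MISS (open row3); precharges=2
Acc 4: bank0 row1 -> MISS (open row1); precharges=2
Acc 5: bank2 row2 -> MISS (open row2); precharges=2
Acc 6: bank0 row0 -> MISS (open row0); precharges=3
Acc 7: bank1 row1 -> MISS (open row1); precharges=4
Acc 8: bank0 row1 -> MISS (open row1); precharges=5
Acc 9: bank0 row4 -> MISS (open row4); precharges=6
Acc 10: bank0 row0 -> MISS (open row0); precharges=7
Acc 11: bank1 row2 -> MISS (open row2); precharges=8
Acc 12: bank1 row2 -> HIT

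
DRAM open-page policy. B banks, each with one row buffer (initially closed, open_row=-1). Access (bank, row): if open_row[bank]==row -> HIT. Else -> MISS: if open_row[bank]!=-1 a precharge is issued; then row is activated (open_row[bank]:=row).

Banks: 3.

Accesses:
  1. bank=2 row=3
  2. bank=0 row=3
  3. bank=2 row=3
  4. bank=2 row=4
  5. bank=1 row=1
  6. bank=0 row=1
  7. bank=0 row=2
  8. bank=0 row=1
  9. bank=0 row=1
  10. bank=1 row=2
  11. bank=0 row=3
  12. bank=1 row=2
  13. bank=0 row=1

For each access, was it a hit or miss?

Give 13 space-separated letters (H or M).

Answer: M M H M M M M M H M M H M

Derivation:
Acc 1: bank2 row3 -> MISS (open row3); precharges=0
Acc 2: bank0 row3 -> MISS (open row3); precharges=0
Acc 3: bank2 row3 -> HIT
Acc 4: bank2 row4 -> MISS (open row4); precharges=1
Acc 5: bank1 row1 -> MISS (open row1); precharges=1
Acc 6: bank0 row1 -> MISS (open row1); precharges=2
Acc 7: bank0 row2 -> MISS (open row2); precharges=3
Acc 8: bank0 row1 -> MISS (open row1); precharges=4
Acc 9: bank0 row1 -> HIT
Acc 10: bank1 row2 -> MISS (open row2); precharges=5
Acc 11: bank0 row3 -> MISS (open row3); precharges=6
Acc 12: bank1 row2 -> HIT
Acc 13: bank0 row1 -> MISS (open row1); precharges=7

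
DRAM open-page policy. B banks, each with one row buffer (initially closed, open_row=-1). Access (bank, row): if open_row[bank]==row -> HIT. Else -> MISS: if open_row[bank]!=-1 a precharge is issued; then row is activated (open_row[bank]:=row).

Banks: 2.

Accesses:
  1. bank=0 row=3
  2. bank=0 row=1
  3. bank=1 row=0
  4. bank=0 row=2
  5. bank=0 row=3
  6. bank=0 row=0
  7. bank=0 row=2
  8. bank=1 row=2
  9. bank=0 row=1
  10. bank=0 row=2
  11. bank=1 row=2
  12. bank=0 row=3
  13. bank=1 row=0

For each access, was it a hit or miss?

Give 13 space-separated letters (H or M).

Answer: M M M M M M M M M M H M M

Derivation:
Acc 1: bank0 row3 -> MISS (open row3); precharges=0
Acc 2: bank0 row1 -> MISS (open row1); precharges=1
Acc 3: bank1 row0 -> MISS (open row0); precharges=1
Acc 4: bank0 row2 -> MISS (open row2); precharges=2
Acc 5: bank0 row3 -> MISS (open row3); precharges=3
Acc 6: bank0 row0 -> MISS (open row0); precharges=4
Acc 7: bank0 row2 -> MISS (open row2); precharges=5
Acc 8: bank1 row2 -> MISS (open row2); precharges=6
Acc 9: bank0 row1 -> MISS (open row1); precharges=7
Acc 10: bank0 row2 -> MISS (open row2); precharges=8
Acc 11: bank1 row2 -> HIT
Acc 12: bank0 row3 -> MISS (open row3); precharges=9
Acc 13: bank1 row0 -> MISS (open row0); precharges=10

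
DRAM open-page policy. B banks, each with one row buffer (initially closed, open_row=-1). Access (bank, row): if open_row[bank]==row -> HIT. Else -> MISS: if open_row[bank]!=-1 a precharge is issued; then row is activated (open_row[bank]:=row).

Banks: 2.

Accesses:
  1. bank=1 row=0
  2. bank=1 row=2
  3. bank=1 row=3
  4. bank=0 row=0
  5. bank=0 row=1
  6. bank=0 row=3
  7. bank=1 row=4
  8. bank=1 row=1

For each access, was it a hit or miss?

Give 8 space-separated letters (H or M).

Acc 1: bank1 row0 -> MISS (open row0); precharges=0
Acc 2: bank1 row2 -> MISS (open row2); precharges=1
Acc 3: bank1 row3 -> MISS (open row3); precharges=2
Acc 4: bank0 row0 -> MISS (open row0); precharges=2
Acc 5: bank0 row1 -> MISS (open row1); precharges=3
Acc 6: bank0 row3 -> MISS (open row3); precharges=4
Acc 7: bank1 row4 -> MISS (open row4); precharges=5
Acc 8: bank1 row1 -> MISS (open row1); precharges=6

Answer: M M M M M M M M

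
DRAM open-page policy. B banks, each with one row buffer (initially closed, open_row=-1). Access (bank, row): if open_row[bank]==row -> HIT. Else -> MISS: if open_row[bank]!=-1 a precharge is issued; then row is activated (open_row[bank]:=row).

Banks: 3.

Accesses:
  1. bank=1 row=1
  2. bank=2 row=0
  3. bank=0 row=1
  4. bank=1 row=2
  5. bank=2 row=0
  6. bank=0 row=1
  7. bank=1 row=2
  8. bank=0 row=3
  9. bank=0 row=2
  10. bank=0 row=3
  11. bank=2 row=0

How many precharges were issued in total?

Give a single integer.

Acc 1: bank1 row1 -> MISS (open row1); precharges=0
Acc 2: bank2 row0 -> MISS (open row0); precharges=0
Acc 3: bank0 row1 -> MISS (open row1); precharges=0
Acc 4: bank1 row2 -> MISS (open row2); precharges=1
Acc 5: bank2 row0 -> HIT
Acc 6: bank0 row1 -> HIT
Acc 7: bank1 row2 -> HIT
Acc 8: bank0 row3 -> MISS (open row3); precharges=2
Acc 9: bank0 row2 -> MISS (open row2); precharges=3
Acc 10: bank0 row3 -> MISS (open row3); precharges=4
Acc 11: bank2 row0 -> HIT

Answer: 4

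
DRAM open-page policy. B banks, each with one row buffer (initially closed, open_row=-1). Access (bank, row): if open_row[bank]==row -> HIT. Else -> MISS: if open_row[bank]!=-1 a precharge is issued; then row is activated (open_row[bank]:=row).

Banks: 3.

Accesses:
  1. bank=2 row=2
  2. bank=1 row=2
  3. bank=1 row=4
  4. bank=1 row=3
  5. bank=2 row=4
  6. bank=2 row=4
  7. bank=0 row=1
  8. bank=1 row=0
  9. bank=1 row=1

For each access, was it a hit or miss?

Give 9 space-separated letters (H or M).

Acc 1: bank2 row2 -> MISS (open row2); precharges=0
Acc 2: bank1 row2 -> MISS (open row2); precharges=0
Acc 3: bank1 row4 -> MISS (open row4); precharges=1
Acc 4: bank1 row3 -> MISS (open row3); precharges=2
Acc 5: bank2 row4 -> MISS (open row4); precharges=3
Acc 6: bank2 row4 -> HIT
Acc 7: bank0 row1 -> MISS (open row1); precharges=3
Acc 8: bank1 row0 -> MISS (open row0); precharges=4
Acc 9: bank1 row1 -> MISS (open row1); precharges=5

Answer: M M M M M H M M M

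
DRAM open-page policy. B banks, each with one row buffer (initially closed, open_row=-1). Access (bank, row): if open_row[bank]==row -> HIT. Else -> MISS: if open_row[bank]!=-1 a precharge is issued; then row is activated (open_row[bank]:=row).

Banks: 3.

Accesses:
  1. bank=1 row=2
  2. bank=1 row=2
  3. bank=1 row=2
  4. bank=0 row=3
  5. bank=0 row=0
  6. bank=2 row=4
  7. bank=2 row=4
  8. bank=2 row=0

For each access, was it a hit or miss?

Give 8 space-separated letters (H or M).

Answer: M H H M M M H M

Derivation:
Acc 1: bank1 row2 -> MISS (open row2); precharges=0
Acc 2: bank1 row2 -> HIT
Acc 3: bank1 row2 -> HIT
Acc 4: bank0 row3 -> MISS (open row3); precharges=0
Acc 5: bank0 row0 -> MISS (open row0); precharges=1
Acc 6: bank2 row4 -> MISS (open row4); precharges=1
Acc 7: bank2 row4 -> HIT
Acc 8: bank2 row0 -> MISS (open row0); precharges=2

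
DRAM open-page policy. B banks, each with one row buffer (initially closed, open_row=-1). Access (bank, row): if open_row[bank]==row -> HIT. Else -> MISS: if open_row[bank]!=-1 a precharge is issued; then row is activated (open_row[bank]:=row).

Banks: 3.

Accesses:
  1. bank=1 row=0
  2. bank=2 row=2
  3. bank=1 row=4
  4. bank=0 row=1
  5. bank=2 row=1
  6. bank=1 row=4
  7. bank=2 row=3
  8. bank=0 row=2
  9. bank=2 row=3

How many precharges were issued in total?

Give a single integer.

Acc 1: bank1 row0 -> MISS (open row0); precharges=0
Acc 2: bank2 row2 -> MISS (open row2); precharges=0
Acc 3: bank1 row4 -> MISS (open row4); precharges=1
Acc 4: bank0 row1 -> MISS (open row1); precharges=1
Acc 5: bank2 row1 -> MISS (open row1); precharges=2
Acc 6: bank1 row4 -> HIT
Acc 7: bank2 row3 -> MISS (open row3); precharges=3
Acc 8: bank0 row2 -> MISS (open row2); precharges=4
Acc 9: bank2 row3 -> HIT

Answer: 4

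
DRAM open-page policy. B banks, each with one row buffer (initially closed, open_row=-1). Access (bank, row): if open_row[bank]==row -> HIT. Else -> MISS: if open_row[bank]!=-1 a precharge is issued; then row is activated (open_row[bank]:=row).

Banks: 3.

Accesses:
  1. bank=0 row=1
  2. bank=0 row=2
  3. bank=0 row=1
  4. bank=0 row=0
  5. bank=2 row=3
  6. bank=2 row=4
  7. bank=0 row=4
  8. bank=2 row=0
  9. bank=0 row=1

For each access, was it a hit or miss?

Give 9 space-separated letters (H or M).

Answer: M M M M M M M M M

Derivation:
Acc 1: bank0 row1 -> MISS (open row1); precharges=0
Acc 2: bank0 row2 -> MISS (open row2); precharges=1
Acc 3: bank0 row1 -> MISS (open row1); precharges=2
Acc 4: bank0 row0 -> MISS (open row0); precharges=3
Acc 5: bank2 row3 -> MISS (open row3); precharges=3
Acc 6: bank2 row4 -> MISS (open row4); precharges=4
Acc 7: bank0 row4 -> MISS (open row4); precharges=5
Acc 8: bank2 row0 -> MISS (open row0); precharges=6
Acc 9: bank0 row1 -> MISS (open row1); precharges=7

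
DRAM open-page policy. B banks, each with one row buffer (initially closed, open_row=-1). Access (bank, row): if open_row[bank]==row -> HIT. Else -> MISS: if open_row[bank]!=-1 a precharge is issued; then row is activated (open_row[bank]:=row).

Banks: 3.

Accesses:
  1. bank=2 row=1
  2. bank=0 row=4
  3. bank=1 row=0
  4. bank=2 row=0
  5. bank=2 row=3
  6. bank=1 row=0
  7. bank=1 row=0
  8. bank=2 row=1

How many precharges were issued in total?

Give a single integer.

Acc 1: bank2 row1 -> MISS (open row1); precharges=0
Acc 2: bank0 row4 -> MISS (open row4); precharges=0
Acc 3: bank1 row0 -> MISS (open row0); precharges=0
Acc 4: bank2 row0 -> MISS (open row0); precharges=1
Acc 5: bank2 row3 -> MISS (open row3); precharges=2
Acc 6: bank1 row0 -> HIT
Acc 7: bank1 row0 -> HIT
Acc 8: bank2 row1 -> MISS (open row1); precharges=3

Answer: 3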